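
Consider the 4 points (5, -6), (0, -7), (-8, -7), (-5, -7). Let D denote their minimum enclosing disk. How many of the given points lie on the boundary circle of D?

2

By Welzl's lemma the MEC is supported by two points (diametrically opposite) or three points (on a circumcircle).
The farthest pair is (5, -6)–(-8, -7) with squared distance 170. The circle on this segment as diameter has centre (-1.5, -6.5) and r² = 170/4 = 42.5.
Check (0, -7): distance² to centre = 2.5 ≤ 42.5, so it lies inside.
All remaining points lie in this disk, and no smaller disk contains both endpoints, so this is the minimum enclosing circle.
The points at distance exactly r from the centre are (5, -6), (-8, -7) — 2 points.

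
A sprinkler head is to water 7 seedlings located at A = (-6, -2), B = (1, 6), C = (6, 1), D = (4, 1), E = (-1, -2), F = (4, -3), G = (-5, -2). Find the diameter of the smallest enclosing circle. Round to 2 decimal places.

12.40

A smallest enclosing disk is always determined by at most three of the input points on its boundary.
The minimum enclosing circle is determined by three boundary points: A, B, C.
Their circumcentre is (-0.1, -0.1) with r² = 38.42.
The farthest remaining point G is at distance² 27.62 ≤ 38.42.
Diameter = 2r = 2√(38.42) ≈ 12.40.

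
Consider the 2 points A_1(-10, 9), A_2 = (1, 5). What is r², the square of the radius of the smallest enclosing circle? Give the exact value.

The smallest circle enclosing two points has them as diameter endpoints.
Centre = midpoint = (-4.5, 7); r² = |A_1A_2|²/4 = 137/4 = 34.25.

34.25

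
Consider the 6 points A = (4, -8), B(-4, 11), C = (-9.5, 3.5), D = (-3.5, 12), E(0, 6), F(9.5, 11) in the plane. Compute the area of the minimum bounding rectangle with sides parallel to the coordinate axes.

x ranges over [-9.5, 9.5], width 19.
y ranges over [-8, 12], height 20.
Area = 19 × 20 = 380.

380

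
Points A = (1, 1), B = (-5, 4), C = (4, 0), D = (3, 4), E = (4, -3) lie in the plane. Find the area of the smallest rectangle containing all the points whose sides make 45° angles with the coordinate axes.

64

In coordinates u = x + y, v = x − y the rectangle is axis-aligned; the map (x,y)→(u,v) scales areas by 2.
u-values: 2, -1, 4, 7, 1; range = 7 − (-1) = 8.
v-values: 0, -9, 4, -1, 7; range = 7 − (-9) = 16.
Area = (8 × 16) / 2 = 64.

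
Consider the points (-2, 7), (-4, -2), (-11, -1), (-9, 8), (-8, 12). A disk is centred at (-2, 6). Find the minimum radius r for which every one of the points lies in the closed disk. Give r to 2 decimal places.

11.40

The required radius is the distance from (-2, 6) to the farthest point.
Squared distances: 1, 68, 130, 53, 72.
Maximum is 130, attained at (-11, -1).
r = √130 ≈ 11.40.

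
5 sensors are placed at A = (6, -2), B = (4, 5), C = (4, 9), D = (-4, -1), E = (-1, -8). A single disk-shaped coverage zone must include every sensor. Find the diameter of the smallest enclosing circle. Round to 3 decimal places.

The minimum enclosing circle of a finite set is fixed by two of the points (as a diameter) or three (as a circumcircle).
The farthest pair is C–E with squared distance 314. The circle on this segment as diameter has centre (1.5, 0.5) and r² = 314/4 = 78.5.
Check A: distance² to centre = 26.5 ≤ 78.5, so it lies inside.
All remaining points lie in this disk, and no smaller disk contains both endpoints, so this is the minimum enclosing circle.
Diameter = 2r = 2√(78.5) ≈ 17.720.

17.720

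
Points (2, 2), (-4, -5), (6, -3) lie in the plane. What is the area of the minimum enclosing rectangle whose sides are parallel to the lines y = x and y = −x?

58.5

In coordinates u = x + y, v = x − y the rectangle is axis-aligned; the map (x,y)→(u,v) scales areas by 2.
u-values: 4, -9, 3; range = 4 − (-9) = 13.
v-values: 0, 1, 9; range = 9 − 0 = 9.
Area = (13 × 9) / 2 = 58.5.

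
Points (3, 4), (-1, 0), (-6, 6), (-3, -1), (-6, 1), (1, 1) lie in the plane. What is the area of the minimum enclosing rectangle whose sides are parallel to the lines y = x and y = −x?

72

In coordinates u = x + y, v = x − y the rectangle is axis-aligned; the map (x,y)→(u,v) scales areas by 2.
u-values: 7, -1, 0, -4, -5, 2; range = 7 − (-5) = 12.
v-values: -1, -1, -12, -2, -7, 0; range = 0 − (-12) = 12.
Area = (12 × 12) / 2 = 72.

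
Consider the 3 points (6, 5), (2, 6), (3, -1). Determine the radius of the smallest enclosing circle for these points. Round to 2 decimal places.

Call the three points A, B, C in the order given.
Side lengths²: AB² = 17, AC² = 45, BC² = 50.
Since BC² = 50 < 45 + 17 = 62, the triangle is acute, so the smallest enclosing circle is the circumcircle.
Circumcentre = (59/18, 47/18), r² = 2125/162.
r = √(2125/162) ≈ 3.62.

3.62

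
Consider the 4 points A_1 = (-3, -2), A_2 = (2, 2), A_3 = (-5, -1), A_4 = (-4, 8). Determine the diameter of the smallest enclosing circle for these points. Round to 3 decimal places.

The minimum enclosing circle is determined by three boundary points: A_1, A_2, A_4.
Their circumcentre is (-53/18, 55/18) with r² = 4141/162.
The farthest remaining point A_3 is at distance² 3349/162 ≤ 4141/162.
Diameter = 2r = 2√(4141/162) ≈ 10.112.

10.112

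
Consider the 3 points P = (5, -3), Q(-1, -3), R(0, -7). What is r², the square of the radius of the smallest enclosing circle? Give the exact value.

10.890625

Side lengths²: PQ² = 36, PR² = 41, QR² = 17.
Since PR² = 41 < 36 + 17 = 53, the triangle is acute, so the smallest enclosing circle is the circumcircle.
Circumcentre = (2, -4.375), r² = 10.890625.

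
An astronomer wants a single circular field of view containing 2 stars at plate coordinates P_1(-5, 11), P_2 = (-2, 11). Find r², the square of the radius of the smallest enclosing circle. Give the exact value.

2.25

The smallest circle enclosing two points has them as diameter endpoints.
Centre = midpoint = (-3.5, 11); r² = |P_1P_2|²/4 = 9/4 = 2.25.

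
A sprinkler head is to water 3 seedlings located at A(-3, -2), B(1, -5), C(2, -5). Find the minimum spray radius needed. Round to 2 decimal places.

2.92

Side lengths²: AB² = 25, AC² = 34, BC² = 1.
Since AC² = 34 ≥ 25 + 1 = 26, the angle opposite AC is not acute, so the smallest enclosing circle has AC as diameter.
Centre = midpoint of AC = (-0.5, -3.5), r² = 34/4 = 8.5.
r = √(8.5) ≈ 2.92.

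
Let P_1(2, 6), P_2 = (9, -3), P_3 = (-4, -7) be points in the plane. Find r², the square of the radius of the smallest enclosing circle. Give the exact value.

Side lengths²: P_1P_2² = 130, P_1P_3² = 205, P_2P_3² = 185.
Since P_1P_3² = 205 < 185 + 130 = 315, the triangle is acute, so the smallest enclosing circle is the circumcircle.
Circumcentre = (85/58, -95/58), r² = 98605/1682.

98605/1682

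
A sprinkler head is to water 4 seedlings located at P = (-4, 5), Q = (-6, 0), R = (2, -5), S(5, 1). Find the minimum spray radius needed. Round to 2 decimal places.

The minimum enclosing circle of a finite set is fixed by two of the points (as a diameter) or three (as a circumcircle).
The minimum enclosing circle is determined by three boundary points: P, R, S.
Their circumcentre is (-17/22, 3/22) with r² = 8245/242.
The farthest remaining point Q is at distance² 6617/242 ≤ 8245/242.
r = √(8245/242) ≈ 5.84.

5.84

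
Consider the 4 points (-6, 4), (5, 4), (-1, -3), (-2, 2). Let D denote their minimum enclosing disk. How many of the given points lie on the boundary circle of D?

3

By Welzl's lemma the MEC is supported by two points (diametrically opposite) or three points (on a circumcircle).
The minimum enclosing circle is determined by three boundary points: (-6, 4), (5, 4), (-1, -3).
Their circumcentre is (-0.5, 37/14) with r² = 3145/98.
The farthest remaining point (-2, 2) is at distance² 261/98 ≤ 3145/98.
The points at distance exactly r from the centre are (-6, 4), (5, 4), (-1, -3) — 3 points.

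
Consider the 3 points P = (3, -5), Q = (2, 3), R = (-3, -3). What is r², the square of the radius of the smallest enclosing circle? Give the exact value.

19825/1058

Side lengths²: PQ² = 65, PR² = 40, QR² = 61.
Since PQ² = 65 < 61 + 40 = 101, the triangle is acute, so the smallest enclosing circle is the circumcircle.
Circumcentre = (43/46, -55/46), r² = 19825/1058.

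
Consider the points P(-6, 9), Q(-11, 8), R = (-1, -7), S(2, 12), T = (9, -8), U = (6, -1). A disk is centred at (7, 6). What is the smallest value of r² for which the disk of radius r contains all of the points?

The required radius is the distance from (7, 6) to the farthest point.
Squared distances: 178, 328, 233, 61, 200, 50.
Maximum is 328, attained at Q.

328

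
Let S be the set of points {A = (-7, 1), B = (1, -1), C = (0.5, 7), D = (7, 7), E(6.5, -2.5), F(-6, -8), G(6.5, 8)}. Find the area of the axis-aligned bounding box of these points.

224

x ranges over [-7, 7], width 14.
y ranges over [-8, 8], height 16.
Area = 14 × 16 = 224.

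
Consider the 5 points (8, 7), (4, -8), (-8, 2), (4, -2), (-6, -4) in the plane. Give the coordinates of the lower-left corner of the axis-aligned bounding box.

x-range [-8, 8], y-range [-8, 7].
The lower-left corner is (-8, -8).

(-8, -8)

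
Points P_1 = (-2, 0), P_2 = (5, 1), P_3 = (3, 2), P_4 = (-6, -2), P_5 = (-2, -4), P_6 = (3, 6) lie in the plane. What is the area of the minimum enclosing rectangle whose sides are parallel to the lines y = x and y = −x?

68

In coordinates u = x + y, v = x − y the rectangle is axis-aligned; the map (x,y)→(u,v) scales areas by 2.
u-values: -2, 6, 5, -8, -6, 9; range = 9 − (-8) = 17.
v-values: -2, 4, 1, -4, 2, -3; range = 4 − (-4) = 8.
Area = (17 × 8) / 2 = 68.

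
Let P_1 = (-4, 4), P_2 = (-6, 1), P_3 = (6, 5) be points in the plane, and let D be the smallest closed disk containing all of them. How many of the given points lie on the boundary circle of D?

Side lengths²: P_1P_2² = 13, P_1P_3² = 101, P_2P_3² = 160.
Since P_2P_3² = 160 ≥ 101 + 13 = 114, the angle opposite P_2P_3 is not acute, so the smallest enclosing circle has P_2P_3 as diameter.
Centre = midpoint of P_2P_3 = (0, 3), r² = 160/4 = 40.
The points at distance exactly r from the centre are P_2, P_3 — 2 points.

2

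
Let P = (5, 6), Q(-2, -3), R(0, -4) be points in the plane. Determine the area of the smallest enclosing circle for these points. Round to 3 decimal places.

102.102

Side lengths²: PQ² = 130, PR² = 125, QR² = 5.
Since PQ² = 130 ≥ 125 + 5 = 130, the angle opposite PQ is not acute, so the smallest enclosing circle has PQ as diameter.
Centre = midpoint of PQ = (1.5, 1.5), r² = 130/4 = 32.5.
Area = π·r² = π·32.5 ≈ 102.102.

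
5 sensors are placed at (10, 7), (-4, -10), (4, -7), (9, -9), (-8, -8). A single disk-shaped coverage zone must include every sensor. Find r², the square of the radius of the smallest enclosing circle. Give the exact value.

137.25

A smallest enclosing disk is always determined by at most three of the input points on its boundary.
The farthest pair is (10, 7)–(-8, -8) with squared distance 549. The circle on this segment as diameter has centre (1, -0.5) and r² = 549/4 = 137.25.
Check (-4, -10): distance² to centre = 115.25 ≤ 137.25, so it lies inside.
All remaining points lie in this disk, and no smaller disk contains both endpoints, so this is the minimum enclosing circle.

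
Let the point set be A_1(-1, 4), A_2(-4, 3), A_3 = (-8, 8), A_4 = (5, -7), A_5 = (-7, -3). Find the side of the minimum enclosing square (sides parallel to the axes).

The bounding box has width 13 and height 15.
An axis-aligned square enclosing the set must have side ≥ max(width, height).
So the minimum side is max(13, 15) = 15.

15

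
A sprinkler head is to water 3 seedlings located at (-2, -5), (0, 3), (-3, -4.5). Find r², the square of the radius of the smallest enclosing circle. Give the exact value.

Call the three points A, B, C in the order given.
Side lengths²: AB² = 68, AC² = 1.25, BC² = 65.25.
Since AB² = 68 ≥ 65.25 + 1.25 = 66.5, the angle opposite AB is not acute, so the smallest enclosing circle has AB as diameter.
Centre = midpoint of AB = (-1, -1), r² = 68/4 = 17.

17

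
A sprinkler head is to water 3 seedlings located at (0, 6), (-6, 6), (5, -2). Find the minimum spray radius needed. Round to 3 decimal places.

Call the three points A, B, C in the order given.
Side lengths²: AB² = 36, AC² = 89, BC² = 185.
Since BC² = 185 ≥ 89 + 36 = 125, the angle opposite BC is not acute, so the smallest enclosing circle has BC as diameter.
Centre = midpoint of BC = (-0.5, 2), r² = 185/4 = 46.25.
r = √(46.25) ≈ 6.801.

6.801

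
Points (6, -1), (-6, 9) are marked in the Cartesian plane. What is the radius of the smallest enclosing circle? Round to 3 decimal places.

The smallest circle enclosing two points has them as diameter endpoints.
Centre = midpoint = (0, 4); r² = |(6, -1)−(-6, 9)|²/4 = 244/4 = 61.
r = √61 ≈ 7.810.

7.810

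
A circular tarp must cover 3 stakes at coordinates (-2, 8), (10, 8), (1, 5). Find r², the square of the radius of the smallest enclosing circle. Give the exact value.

Call the three points A, B, C in the order given.
Side lengths²: AB² = 144, AC² = 18, BC² = 90.
Since AB² = 144 ≥ 90 + 18 = 108, the angle opposite AB is not acute, so the smallest enclosing circle has AB as diameter.
Centre = midpoint of AB = (4, 8), r² = 144/4 = 36.

36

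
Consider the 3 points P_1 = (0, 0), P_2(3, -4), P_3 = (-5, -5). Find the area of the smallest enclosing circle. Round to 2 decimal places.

52.09

Side lengths²: P_1P_2² = 25, P_1P_3² = 50, P_2P_3² = 65.
Since P_2P_3² = 65 < 50 + 25 = 75, the triangle is acute, so the smallest enclosing circle is the circumcircle.
Circumcentre = (-15/14, -55/14), r² = 1625/98.
Area = π·r² = π·1625/98 ≈ 52.09.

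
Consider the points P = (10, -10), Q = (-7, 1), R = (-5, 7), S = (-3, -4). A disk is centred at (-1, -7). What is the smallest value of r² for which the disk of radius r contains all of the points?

The required radius is the distance from (-1, -7) to the farthest point.
Squared distances: 130, 100, 212, 13.
Maximum is 212, attained at R.

212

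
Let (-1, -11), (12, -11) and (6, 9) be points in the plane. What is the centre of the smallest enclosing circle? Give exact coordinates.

(5.5, -2.05)

Call the three points A, B, C in the order given.
Side lengths²: AB² = 169, AC² = 449, BC² = 436.
Since AC² = 449 < 436 + 169 = 605, the triangle is acute, so the smallest enclosing circle is the circumcircle.
Circumcentre = (5.5, -2.05), r² = 122.3525.
Centre = (5.5, -2.05).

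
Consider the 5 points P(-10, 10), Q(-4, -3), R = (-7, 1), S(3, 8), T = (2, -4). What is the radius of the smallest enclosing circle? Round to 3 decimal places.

By Welzl's lemma the MEC is supported by two points (diametrically opposite) or three points (on a circumcircle).
The farthest pair is P–T with squared distance 340. The circle on this segment as diameter has centre (-4, 3) and r² = 340/4 = 85.
Check Q: distance² to centre = 36 ≤ 85, so it lies inside.
All remaining points lie in this disk, and no smaller disk contains both endpoints, so this is the minimum enclosing circle.
r = √85 ≈ 9.220.

9.220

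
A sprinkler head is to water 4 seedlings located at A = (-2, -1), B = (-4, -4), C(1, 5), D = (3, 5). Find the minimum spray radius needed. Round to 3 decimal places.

5.701

The minimum enclosing circle of a finite set is fixed by two of the points (as a diameter) or three (as a circumcircle).
The farthest pair is B–D with squared distance 130. The circle on this segment as diameter has centre (-0.5, 0.5) and r² = 130/4 = 32.5.
Check A: distance² to centre = 4.5 ≤ 32.5, so it lies inside.
All remaining points lie in this disk, and no smaller disk contains both endpoints, so this is the minimum enclosing circle.
r = √(32.5) ≈ 5.701.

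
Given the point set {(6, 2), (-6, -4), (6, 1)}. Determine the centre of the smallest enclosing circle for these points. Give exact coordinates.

(0, -1)

Call the three points A, B, C in the order given.
Side lengths²: AB² = 180, AC² = 1, BC² = 169.
Since AB² = 180 ≥ 169 + 1 = 170, the angle opposite AB is not acute, so the smallest enclosing circle has AB as diameter.
Centre = midpoint of AB = (0, -1), r² = 180/4 = 45.
Centre = (0, -1).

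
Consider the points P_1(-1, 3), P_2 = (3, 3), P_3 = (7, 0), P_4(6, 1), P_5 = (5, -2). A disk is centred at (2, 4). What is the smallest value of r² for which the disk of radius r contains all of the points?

45

The required radius is the distance from (2, 4) to the farthest point.
Squared distances: 10, 2, 41, 25, 45.
Maximum is 45, attained at P_5.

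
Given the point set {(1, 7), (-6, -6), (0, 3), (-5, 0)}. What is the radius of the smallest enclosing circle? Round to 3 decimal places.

A smallest enclosing disk is always determined by at most three of the input points on its boundary.
The farthest pair is (1, 7)–(-6, -6) with squared distance 218. The circle on this segment as diameter has centre (-2.5, 0.5) and r² = 218/4 = 54.5.
Check (0, 3): distance² to centre = 12.5 ≤ 54.5, so it lies inside.
All remaining points lie in this disk, and no smaller disk contains both endpoints, so this is the minimum enclosing circle.
r = √(54.5) ≈ 7.382.

7.382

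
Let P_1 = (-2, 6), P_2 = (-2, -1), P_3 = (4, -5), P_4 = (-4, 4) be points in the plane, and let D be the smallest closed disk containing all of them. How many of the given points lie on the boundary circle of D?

2

The minimum enclosing circle of a finite set is fixed by two of the points (as a diameter) or three (as a circumcircle).
The farthest pair is P_1–P_3 with squared distance 157. The circle on this segment as diameter has centre (1, 0.5) and r² = 157/4 = 39.25.
Check P_2: distance² to centre = 11.25 ≤ 39.25, so it lies inside.
All remaining points lie in this disk, and no smaller disk contains both endpoints, so this is the minimum enclosing circle.
The points at distance exactly r from the centre are P_1, P_3 — 2 points.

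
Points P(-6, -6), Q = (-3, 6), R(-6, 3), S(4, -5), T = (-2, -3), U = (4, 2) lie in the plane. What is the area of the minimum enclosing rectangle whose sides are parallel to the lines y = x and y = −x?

In coordinates u = x + y, v = x − y the rectangle is axis-aligned; the map (x,y)→(u,v) scales areas by 2.
u-values: -12, 3, -3, -1, -5, 6; range = 6 − (-12) = 18.
v-values: 0, -9, -9, 9, 1, 2; range = 9 − (-9) = 18.
Area = (18 × 18) / 2 = 162.

162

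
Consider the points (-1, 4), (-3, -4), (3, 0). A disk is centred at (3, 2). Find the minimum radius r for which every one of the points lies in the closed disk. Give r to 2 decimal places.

8.49

The required radius is the distance from (3, 2) to the farthest point.
Squared distances: 20, 72, 4.
Maximum is 72, attained at (-3, -4).
r = √72 ≈ 8.49.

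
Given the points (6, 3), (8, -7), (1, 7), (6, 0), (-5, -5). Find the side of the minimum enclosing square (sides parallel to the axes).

14

The bounding box has width 13 and height 14.
An axis-aligned square enclosing the set must have side ≥ max(width, height).
So the minimum side is max(13, 14) = 14.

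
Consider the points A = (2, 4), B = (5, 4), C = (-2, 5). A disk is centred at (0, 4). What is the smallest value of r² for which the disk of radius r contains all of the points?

The required radius is the distance from (0, 4) to the farthest point.
Squared distances: 4, 25, 5.
Maximum is 25, attained at B.

25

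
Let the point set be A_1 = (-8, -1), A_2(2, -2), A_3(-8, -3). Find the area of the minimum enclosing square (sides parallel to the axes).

The bounding box has width 10 and height 2.
An axis-aligned square enclosing the set must have side ≥ max(width, height).
So the minimum side is max(10, 2) = 10.
Area = 10² = 100.

100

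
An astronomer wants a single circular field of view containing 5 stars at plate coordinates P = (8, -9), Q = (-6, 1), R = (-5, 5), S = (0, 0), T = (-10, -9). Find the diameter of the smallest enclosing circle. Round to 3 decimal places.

The minimum enclosing circle of a finite set is fixed by two of the points (as a diameter) or three (as a circumcircle).
The minimum enclosing circle is determined by three boundary points: P, R, T.
Their circumcentre is (-1, -121/28) with r² = 80665/784.
The farthest remaining point Q is at distance² 41801/784 ≤ 80665/784.
Diameter = 2r = 2√(80665/784) ≈ 20.287.

20.287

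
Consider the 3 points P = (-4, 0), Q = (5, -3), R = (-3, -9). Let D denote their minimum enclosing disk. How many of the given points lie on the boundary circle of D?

3

Side lengths²: PQ² = 90, PR² = 82, QR² = 100.
Since QR² = 100 < 90 + 82 = 172, the triangle is acute, so the smallest enclosing circle is the circumcircle.
Circumcentre = (-5/13, -54/13), r² = 5125/169.
The points at distance exactly r from the centre are P, Q, R — 3 points.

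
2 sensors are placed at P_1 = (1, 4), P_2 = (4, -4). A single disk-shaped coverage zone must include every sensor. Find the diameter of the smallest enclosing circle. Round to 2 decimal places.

8.54

The smallest circle enclosing two points has them as diameter endpoints.
Centre = midpoint = (2.5, 0); r² = |P_1P_2|²/4 = 73/4 = 18.25.
Diameter = 2r = 2√(18.25) ≈ 8.54.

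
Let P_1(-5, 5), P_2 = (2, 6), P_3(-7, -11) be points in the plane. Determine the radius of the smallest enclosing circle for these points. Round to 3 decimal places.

Side lengths²: P_1P_2² = 50, P_1P_3² = 260, P_2P_3² = 370.
Since P_2P_3² = 370 ≥ 260 + 50 = 310, the angle opposite P_2P_3 is not acute, so the smallest enclosing circle has P_2P_3 as diameter.
Centre = midpoint of P_2P_3 = (-2.5, -2.5), r² = 370/4 = 92.5.
r = √(92.5) ≈ 9.618.

9.618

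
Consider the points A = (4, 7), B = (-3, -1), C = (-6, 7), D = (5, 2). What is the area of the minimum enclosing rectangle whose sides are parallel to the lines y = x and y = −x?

120

In coordinates u = x + y, v = x − y the rectangle is axis-aligned; the map (x,y)→(u,v) scales areas by 2.
u-values: 11, -4, 1, 7; range = 11 − (-4) = 15.
v-values: -3, -2, -13, 3; range = 3 − (-13) = 16.
Area = (15 × 16) / 2 = 120.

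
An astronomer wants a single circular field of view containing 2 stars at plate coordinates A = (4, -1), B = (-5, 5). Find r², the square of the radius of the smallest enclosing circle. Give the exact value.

The smallest circle enclosing two points has them as diameter endpoints.
Centre = midpoint = (-0.5, 2); r² = |AB|²/4 = 117/4 = 29.25.

29.25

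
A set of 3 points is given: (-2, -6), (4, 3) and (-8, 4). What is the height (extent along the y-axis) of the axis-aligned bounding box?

max y = 4, min y = -6, so height = 10.

10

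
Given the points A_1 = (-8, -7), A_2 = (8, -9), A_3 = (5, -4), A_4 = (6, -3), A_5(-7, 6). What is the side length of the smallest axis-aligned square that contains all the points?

16

The bounding box has width 16 and height 15.
An axis-aligned square enclosing the set must have side ≥ max(width, height).
So the minimum side is max(16, 15) = 16.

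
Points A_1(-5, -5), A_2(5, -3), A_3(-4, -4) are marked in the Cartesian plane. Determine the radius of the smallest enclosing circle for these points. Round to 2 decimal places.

Side lengths²: A_1A_2² = 104, A_1A_3² = 2, A_2A_3² = 82.
Since A_1A_2² = 104 ≥ 82 + 2 = 84, the angle opposite A_1A_2 is not acute, so the smallest enclosing circle has A_1A_2 as diameter.
Centre = midpoint of A_1A_2 = (0, -4), r² = 104/4 = 26.
r = √26 ≈ 5.10.

5.10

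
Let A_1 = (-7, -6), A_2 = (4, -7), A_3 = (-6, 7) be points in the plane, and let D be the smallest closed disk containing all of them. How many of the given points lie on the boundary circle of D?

Side lengths²: A_1A_2² = 122, A_1A_3² = 170, A_2A_3² = 296.
Since A_2A_3² = 296 ≥ 170 + 122 = 292, the angle opposite A_2A_3 is not acute, so the smallest enclosing circle has A_2A_3 as diameter.
Centre = midpoint of A_2A_3 = (-1, 0), r² = 296/4 = 74.
The points at distance exactly r from the centre are A_2, A_3 — 2 points.

2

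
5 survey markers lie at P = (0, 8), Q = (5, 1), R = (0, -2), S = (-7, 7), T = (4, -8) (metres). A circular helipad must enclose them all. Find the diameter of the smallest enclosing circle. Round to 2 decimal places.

18.60

A smallest enclosing disk is always determined by at most three of the input points on its boundary.
The farthest pair is S–T with squared distance 346. The circle on this segment as diameter has centre (-1.5, -0.5) and r² = 346/4 = 86.5.
Check P: distance² to centre = 74.5 ≤ 86.5, so it lies inside.
All remaining points lie in this disk, and no smaller disk contains both endpoints, so this is the minimum enclosing circle.
Diameter = 2r = 2√(86.5) ≈ 18.60.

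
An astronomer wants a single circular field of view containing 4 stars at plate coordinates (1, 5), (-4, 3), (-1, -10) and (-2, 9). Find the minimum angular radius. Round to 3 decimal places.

9.513

The farthest pair is (-1, -10)–(-2, 9) with squared distance 362. The circle on this segment as diameter has centre (-1.5, -0.5) and r² = 362/4 = 90.5.
Check (1, 5): distance² to centre = 36.5 ≤ 90.5, so it lies inside.
All remaining points lie in this disk, and no smaller disk contains both endpoints, so this is the minimum enclosing circle.
r = √(90.5) ≈ 9.513.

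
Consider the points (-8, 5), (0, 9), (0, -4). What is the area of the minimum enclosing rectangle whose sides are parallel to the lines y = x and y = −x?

In coordinates u = x + y, v = x − y the rectangle is axis-aligned; the map (x,y)→(u,v) scales areas by 2.
u-values: -3, 9, -4; range = 9 − (-4) = 13.
v-values: -13, -9, 4; range = 4 − (-13) = 17.
Area = (13 × 17) / 2 = 110.5.

110.5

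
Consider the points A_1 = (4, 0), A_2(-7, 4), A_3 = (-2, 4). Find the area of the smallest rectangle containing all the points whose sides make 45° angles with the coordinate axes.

In coordinates u = x + y, v = x − y the rectangle is axis-aligned; the map (x,y)→(u,v) scales areas by 2.
u-values: 4, -3, 2; range = 4 − (-3) = 7.
v-values: 4, -11, -6; range = 4 − (-11) = 15.
Area = (7 × 15) / 2 = 52.5.

52.5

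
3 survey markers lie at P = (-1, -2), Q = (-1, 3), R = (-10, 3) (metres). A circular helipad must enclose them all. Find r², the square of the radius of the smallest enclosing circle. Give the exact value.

Side lengths²: PQ² = 25, PR² = 106, QR² = 81.
Since PR² = 106 ≥ 81 + 25 = 106, the angle opposite PR is not acute, so the smallest enclosing circle has PR as diameter.
Centre = midpoint of PR = (-5.5, 0.5), r² = 106/4 = 26.5.

26.5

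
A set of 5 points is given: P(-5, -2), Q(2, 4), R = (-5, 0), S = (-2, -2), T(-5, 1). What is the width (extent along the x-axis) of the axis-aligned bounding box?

max x = 2, min x = -5, so width = 7.

7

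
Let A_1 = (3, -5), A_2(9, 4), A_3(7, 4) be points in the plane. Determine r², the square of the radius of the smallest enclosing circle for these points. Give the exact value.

Side lengths²: A_1A_2² = 117, A_1A_3² = 97, A_2A_3² = 4.
Since A_1A_2² = 117 ≥ 97 + 4 = 101, the angle opposite A_1A_2 is not acute, so the smallest enclosing circle has A_1A_2 as diameter.
Centre = midpoint of A_1A_2 = (6, -0.5), r² = 117/4 = 29.25.

29.25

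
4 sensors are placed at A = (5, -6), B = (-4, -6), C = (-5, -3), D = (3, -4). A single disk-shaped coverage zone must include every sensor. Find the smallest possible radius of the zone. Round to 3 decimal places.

A smallest enclosing disk is always determined by at most three of the input points on its boundary.
The farthest pair is A–C with squared distance 109. The circle on this segment as diameter has centre (0, -4.5) and r² = 109/4 = 27.25.
Check B: distance² to centre = 18.25 ≤ 27.25, so it lies inside.
All remaining points lie in this disk, and no smaller disk contains both endpoints, so this is the minimum enclosing circle.
r = √(27.25) ≈ 5.220.

5.220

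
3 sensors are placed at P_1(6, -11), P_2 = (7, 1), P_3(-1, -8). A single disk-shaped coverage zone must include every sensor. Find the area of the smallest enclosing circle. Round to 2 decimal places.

126.54

Side lengths²: P_1P_2² = 145, P_1P_3² = 58, P_2P_3² = 145.
Since P_2P_3² = 145 < 145 + 58 = 203, the triangle is acute, so the smallest enclosing circle is the circumcircle.
Circumcentre = (4.5, -29/6), r² = 725/18.
Area = π·r² = π·725/18 ≈ 126.54.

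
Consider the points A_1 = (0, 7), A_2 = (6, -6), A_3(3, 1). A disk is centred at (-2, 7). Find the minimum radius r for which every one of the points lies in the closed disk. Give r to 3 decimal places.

The required radius is the distance from (-2, 7) to the farthest point.
Squared distances: 4, 233, 61.
Maximum is 233, attained at A_2.
r = √233 ≈ 15.264.

15.264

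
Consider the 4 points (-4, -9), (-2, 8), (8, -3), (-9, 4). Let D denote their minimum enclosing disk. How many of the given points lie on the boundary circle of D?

A smallest enclosing disk is always determined by at most three of the input points on its boundary.
The minimum enclosing circle is determined by three boundary points: (-4, -9), (8, -3), (-9, 4).
Their circumcentre is (-26/31, -10/31) with r² = 81965/961.
The farthest remaining point (-2, 8) is at distance² 67860/961 ≤ 81965/961.
The points at distance exactly r from the centre are (-4, -9), (8, -3), (-9, 4) — 3 points.

3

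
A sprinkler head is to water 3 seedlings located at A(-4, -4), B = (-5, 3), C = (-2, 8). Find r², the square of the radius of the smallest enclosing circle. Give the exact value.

Side lengths²: AB² = 50, AC² = 148, BC² = 34.
Since AC² = 148 ≥ 50 + 34 = 84, the angle opposite AC is not acute, so the smallest enclosing circle has AC as diameter.
Centre = midpoint of AC = (-3, 2), r² = 148/4 = 37.

37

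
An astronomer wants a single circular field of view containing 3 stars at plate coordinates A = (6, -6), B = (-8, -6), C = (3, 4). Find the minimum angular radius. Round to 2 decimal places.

7.76

Side lengths²: AB² = 196, AC² = 109, BC² = 221.
Since BC² = 221 < 196 + 109 = 305, the triangle is acute, so the smallest enclosing circle is the circumcircle.
Circumcentre = (-1, -2.65), r² = 60.2225.
r = √(60.2225) ≈ 7.76.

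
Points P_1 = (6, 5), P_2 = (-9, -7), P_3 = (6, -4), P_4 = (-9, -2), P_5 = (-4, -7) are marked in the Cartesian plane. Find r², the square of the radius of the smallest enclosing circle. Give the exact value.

92.25

The minimum enclosing circle of a finite set is fixed by two of the points (as a diameter) or three (as a circumcircle).
The farthest pair is P_1–P_2 with squared distance 369. The circle on this segment as diameter has centre (-1.5, -1) and r² = 369/4 = 92.25.
Check P_3: distance² to centre = 65.25 ≤ 92.25, so it lies inside.
All remaining points lie in this disk, and no smaller disk contains both endpoints, so this is the minimum enclosing circle.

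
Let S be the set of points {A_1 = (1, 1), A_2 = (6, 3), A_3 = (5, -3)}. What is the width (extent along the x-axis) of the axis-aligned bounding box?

max x = 6, min x = 1, so width = 5.

5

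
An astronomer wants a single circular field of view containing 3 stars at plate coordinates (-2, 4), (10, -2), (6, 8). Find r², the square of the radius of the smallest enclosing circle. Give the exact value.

Call the three points A, B, C in the order given.
Side lengths²: AB² = 180, AC² = 80, BC² = 116.
Since AB² = 180 < 116 + 80 = 196, the triangle is acute, so the smallest enclosing circle is the circumcircle.
Circumcentre = (4.25, 1.5), r² = 45.3125.

45.3125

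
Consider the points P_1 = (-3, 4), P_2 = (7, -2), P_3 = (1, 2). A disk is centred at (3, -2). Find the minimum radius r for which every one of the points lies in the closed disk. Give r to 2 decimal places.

The required radius is the distance from (3, -2) to the farthest point.
Squared distances: 72, 16, 20.
Maximum is 72, attained at P_1.
r = √72 ≈ 8.49.

8.49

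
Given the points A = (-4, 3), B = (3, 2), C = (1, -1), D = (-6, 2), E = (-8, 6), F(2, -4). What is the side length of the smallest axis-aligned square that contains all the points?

11

The bounding box has width 11 and height 10.
An axis-aligned square enclosing the set must have side ≥ max(width, height).
So the minimum side is max(11, 10) = 11.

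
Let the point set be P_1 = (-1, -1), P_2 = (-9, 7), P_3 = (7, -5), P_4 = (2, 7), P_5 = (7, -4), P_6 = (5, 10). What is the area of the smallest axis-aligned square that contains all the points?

The bounding box has width 16 and height 15.
An axis-aligned square enclosing the set must have side ≥ max(width, height).
So the minimum side is max(16, 15) = 16.
Area = 16² = 256.

256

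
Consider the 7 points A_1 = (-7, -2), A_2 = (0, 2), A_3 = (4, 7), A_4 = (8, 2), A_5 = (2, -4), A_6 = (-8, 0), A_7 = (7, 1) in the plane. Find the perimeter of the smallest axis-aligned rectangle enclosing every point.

Width = max x − min x = 8 − (-8) = 16.
Height = max y − min y = 7 − (-4) = 11.
Perimeter = 2(16 + 11) = 54.

54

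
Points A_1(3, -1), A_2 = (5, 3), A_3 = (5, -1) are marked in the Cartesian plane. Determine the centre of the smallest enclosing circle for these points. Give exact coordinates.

(4, 1)

Side lengths²: A_1A_2² = 20, A_1A_3² = 4, A_2A_3² = 16.
Since A_1A_2² = 20 ≥ 16 + 4 = 20, the angle opposite A_1A_2 is not acute, so the smallest enclosing circle has A_1A_2 as diameter.
Centre = midpoint of A_1A_2 = (4, 1), r² = 20/4 = 5.
Centre = (4, 1).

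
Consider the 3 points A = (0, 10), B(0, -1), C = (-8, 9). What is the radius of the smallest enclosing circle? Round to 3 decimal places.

Side lengths²: AB² = 121, AC² = 65, BC² = 164.
Since BC² = 164 < 121 + 65 = 186, the triangle is acute, so the smallest enclosing circle is the circumcircle.
Circumcentre = (-3.375, 4.5), r² = 41.640625.
r = √(41.640625) ≈ 6.453.

6.453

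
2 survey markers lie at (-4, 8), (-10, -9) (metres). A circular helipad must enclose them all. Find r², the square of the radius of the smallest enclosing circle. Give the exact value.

The smallest circle enclosing two points has them as diameter endpoints.
Centre = midpoint = (-7, -0.5); r² = |(-4, 8)−(-10, -9)|²/4 = 325/4 = 81.25.

81.25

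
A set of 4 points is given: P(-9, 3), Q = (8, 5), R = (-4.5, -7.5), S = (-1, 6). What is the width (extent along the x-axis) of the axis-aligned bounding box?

17

max x = 8, min x = -9, so width = 17.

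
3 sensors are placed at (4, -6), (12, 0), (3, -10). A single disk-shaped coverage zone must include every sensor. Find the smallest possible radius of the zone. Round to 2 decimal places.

6.73

Call the three points A, B, C in the order given.
Side lengths²: AB² = 100, AC² = 17, BC² = 181.
Since BC² = 181 ≥ 100 + 17 = 117, the angle opposite BC is not acute, so the smallest enclosing circle has BC as diameter.
Centre = midpoint of BC = (7.5, -5), r² = 181/4 = 45.25.
r = √(45.25) ≈ 6.73.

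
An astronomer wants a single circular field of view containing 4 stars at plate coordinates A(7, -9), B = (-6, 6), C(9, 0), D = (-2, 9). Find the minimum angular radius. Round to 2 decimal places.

The minimum enclosing circle of a finite set is fixed by two of the points (as a diameter) or three (as a circumcircle).
The minimum enclosing circle is determined by three boundary points: A, B, D.
Their circumcentre is (41/22, -7/22) with r² = 24625/242.
The farthest remaining point C is at distance² 12349/242 ≤ 24625/242.
r = √(24625/242) ≈ 10.09.

10.09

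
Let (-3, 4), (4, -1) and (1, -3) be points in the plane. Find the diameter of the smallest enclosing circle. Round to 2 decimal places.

8.62

Call the three points A, B, C in the order given.
Side lengths²: AB² = 74, AC² = 65, BC² = 13.
Since AB² = 74 < 65 + 13 = 78, the triangle is acute, so the smallest enclosing circle is the circumcircle.
Circumcentre = (19/58, 73/58), r² = 31265/1682.
Diameter = 2r = 2√(31265/1682) ≈ 8.62.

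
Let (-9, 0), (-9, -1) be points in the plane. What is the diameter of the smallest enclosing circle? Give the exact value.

The smallest circle enclosing two points has them as diameter endpoints.
Centre = midpoint = (-9, -0.5); r² = |(-9, 0)−(-9, -1)|²/4 = 1/4 = 0.25.
Diameter = 2r = 2√(0.25) = 1.

1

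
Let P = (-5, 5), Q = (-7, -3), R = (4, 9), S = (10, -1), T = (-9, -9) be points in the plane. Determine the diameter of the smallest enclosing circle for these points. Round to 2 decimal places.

22.43

A smallest enclosing disk is always determined by at most three of the input points on its boundary.
The minimum enclosing circle is determined by three boundary points: R, S, T.
Their circumcentre is (-17/14, -13/14) with r² = 12325/98.
The farthest remaining point P is at distance² 4849/98 ≤ 12325/98.
Diameter = 2r = 2√(12325/98) ≈ 22.43.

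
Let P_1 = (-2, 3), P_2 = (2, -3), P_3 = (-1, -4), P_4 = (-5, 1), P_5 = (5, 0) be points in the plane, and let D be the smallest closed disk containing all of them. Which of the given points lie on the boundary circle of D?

P_4, P_5

The minimum enclosing circle of a finite set is fixed by two of the points (as a diameter) or three (as a circumcircle).
The farthest pair is P_4–P_5 with squared distance 101. The circle on this segment as diameter has centre (0, 0.5) and r² = 101/4 = 25.25.
Check P_1: distance² to centre = 10.25 ≤ 25.25, so it lies inside.
All remaining points lie in this disk, and no smaller disk contains both endpoints, so this is the minimum enclosing circle.
The points at distance exactly r from the centre are P_4, P_5 — 2 points.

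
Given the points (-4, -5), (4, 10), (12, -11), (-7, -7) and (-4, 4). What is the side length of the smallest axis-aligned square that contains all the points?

21

The bounding box has width 19 and height 21.
An axis-aligned square enclosing the set must have side ≥ max(width, height).
So the minimum side is max(19, 21) = 21.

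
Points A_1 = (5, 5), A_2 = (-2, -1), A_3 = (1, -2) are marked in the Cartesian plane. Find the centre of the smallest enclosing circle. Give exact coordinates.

Side lengths²: A_1A_2² = 85, A_1A_3² = 65, A_2A_3² = 10.
Since A_1A_2² = 85 ≥ 65 + 10 = 75, the angle opposite A_1A_2 is not acute, so the smallest enclosing circle has A_1A_2 as diameter.
Centre = midpoint of A_1A_2 = (1.5, 2), r² = 85/4 = 21.25.
Centre = (1.5, 2).

(1.5, 2)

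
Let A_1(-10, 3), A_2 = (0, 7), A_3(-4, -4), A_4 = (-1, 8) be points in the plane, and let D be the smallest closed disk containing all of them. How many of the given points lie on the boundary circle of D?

By Welzl's lemma the MEC is supported by two points (diametrically opposite) or three points (on a circumcircle).
The minimum enclosing circle is determined by three boundary points: A_1, A_3, A_4.
Their circumcentre is (-231/62, 143/62) with r² = 76585/1922.
The farthest remaining point A_2 is at distance² 69021/1922 ≤ 76585/1922.
The points at distance exactly r from the centre are A_1, A_3, A_4 — 3 points.

3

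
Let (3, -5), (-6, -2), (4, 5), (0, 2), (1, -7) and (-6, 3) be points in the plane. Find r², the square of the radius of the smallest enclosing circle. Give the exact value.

By Welzl's lemma the MEC is supported by two points (diametrically opposite) or three points (on a circumcircle).
The minimum enclosing circle is determined by three boundary points: (4, 5), (1, -7), (-6, 3).
Their circumcentre is (-5/38, -13/38) with r² = 32929/722.
The farthest remaining point (-6, -2) is at distance² 26849/722 ≤ 32929/722.

32929/722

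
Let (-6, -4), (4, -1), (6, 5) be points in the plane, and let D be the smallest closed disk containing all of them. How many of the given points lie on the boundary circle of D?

2

Call the three points A, B, C in the order given.
Side lengths²: AB² = 109, AC² = 225, BC² = 40.
Since AC² = 225 ≥ 109 + 40 = 149, the angle opposite AC is not acute, so the smallest enclosing circle has AC as diameter.
Centre = midpoint of AC = (0, 0.5), r² = 225/4 = 56.25.
The points at distance exactly r from the centre are (-6, -4), (6, 5) — 2 points.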